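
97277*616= 59922632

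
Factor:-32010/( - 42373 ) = 2^1* 3^1 * 5^1*11^1*97^1*42373^( - 1 )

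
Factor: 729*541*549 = 3^8*61^1*541^1 = 216519561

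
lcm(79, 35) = 2765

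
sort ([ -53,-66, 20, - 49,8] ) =[ - 66, - 53, - 49,8 , 20]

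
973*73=71029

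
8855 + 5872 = 14727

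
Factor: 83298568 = 2^3*43^1*242147^1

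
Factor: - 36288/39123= - 2^6*3^( - 1)*23^( - 1) = - 64/69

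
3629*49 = 177821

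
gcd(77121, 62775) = 9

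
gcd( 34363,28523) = 1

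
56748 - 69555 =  - 12807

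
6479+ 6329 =12808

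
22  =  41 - 19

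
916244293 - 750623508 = 165620785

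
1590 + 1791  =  3381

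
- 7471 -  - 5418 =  - 2053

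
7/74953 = 7/74953 = 0.00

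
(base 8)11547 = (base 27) 6LQ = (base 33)4IH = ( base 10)4967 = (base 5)124332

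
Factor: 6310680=2^3*3^1 * 5^1*43^1*1223^1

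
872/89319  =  872/89319 = 0.01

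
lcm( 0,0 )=0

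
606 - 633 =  - 27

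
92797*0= 0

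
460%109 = 24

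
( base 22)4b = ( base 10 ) 99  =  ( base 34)2v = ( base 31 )36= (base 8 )143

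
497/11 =45+ 2/11 = 45.18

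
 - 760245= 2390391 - 3150636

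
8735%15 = 5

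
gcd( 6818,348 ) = 2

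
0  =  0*8475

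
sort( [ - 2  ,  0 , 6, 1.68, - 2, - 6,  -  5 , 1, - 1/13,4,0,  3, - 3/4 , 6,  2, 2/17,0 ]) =[ - 6, - 5, - 2, - 2, - 3/4,-1/13,  0, 0,  0,2/17 , 1,1.68,2,3,4 , 6, 6 ] 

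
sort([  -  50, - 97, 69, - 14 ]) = [ - 97,-50,-14 , 69]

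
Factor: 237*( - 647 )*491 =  - 3^1*79^1*491^1*647^1 = - 75289449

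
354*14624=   5176896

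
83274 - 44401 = 38873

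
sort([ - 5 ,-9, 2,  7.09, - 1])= [- 9,  -  5, - 1,2, 7.09]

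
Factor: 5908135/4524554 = 2^( -1 ) * 5^1*31^1*47^1*163^( - 1 ) * 811^1*13879^(-1)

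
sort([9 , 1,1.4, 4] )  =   [ 1,1.4, 4 , 9 ]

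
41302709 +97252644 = 138555353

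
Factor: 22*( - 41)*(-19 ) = 17138 = 2^1*11^1 * 19^1*41^1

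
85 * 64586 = 5489810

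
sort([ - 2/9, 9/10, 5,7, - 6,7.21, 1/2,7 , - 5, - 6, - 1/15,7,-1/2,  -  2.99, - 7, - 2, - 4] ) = [ - 7, - 6,-6, - 5, - 4, - 2.99, - 2, -1/2,-2/9,- 1/15, 1/2,9/10, 5,7, 7, 7, 7.21]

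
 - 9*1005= - 9045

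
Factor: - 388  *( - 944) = 366272 = 2^6*59^1*97^1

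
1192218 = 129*9242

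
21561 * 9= 194049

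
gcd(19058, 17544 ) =2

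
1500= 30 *50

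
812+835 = 1647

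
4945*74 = 365930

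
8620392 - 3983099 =4637293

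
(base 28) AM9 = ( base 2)10000100010001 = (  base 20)1135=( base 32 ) 88H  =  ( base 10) 8465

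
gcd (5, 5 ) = 5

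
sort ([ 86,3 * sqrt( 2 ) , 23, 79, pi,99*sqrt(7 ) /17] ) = [ pi, 3*sqrt(2 ), 99*sqrt( 7 )/17, 23, 79, 86 ]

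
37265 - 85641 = -48376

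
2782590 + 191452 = 2974042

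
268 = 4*67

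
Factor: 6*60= 2^3*3^2*5^1 = 360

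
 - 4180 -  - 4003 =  - 177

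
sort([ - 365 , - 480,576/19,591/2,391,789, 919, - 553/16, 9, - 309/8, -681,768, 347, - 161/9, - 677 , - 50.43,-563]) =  [ - 681, - 677, - 563, - 480, - 365,-50.43, - 309/8, - 553/16,-161/9,9,576/19, 591/2,347, 391,768, 789, 919 ]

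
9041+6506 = 15547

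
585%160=105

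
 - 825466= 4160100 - 4985566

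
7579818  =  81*93578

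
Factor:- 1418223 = -3^1*472741^1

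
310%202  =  108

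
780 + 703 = 1483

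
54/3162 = 9/527 = 0.02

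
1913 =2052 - 139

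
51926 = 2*25963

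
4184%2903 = 1281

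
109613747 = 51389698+58224049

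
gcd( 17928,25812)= 108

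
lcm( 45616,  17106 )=136848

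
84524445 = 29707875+54816570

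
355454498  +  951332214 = 1306786712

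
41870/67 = 624 + 62/67 = 624.93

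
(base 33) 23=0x45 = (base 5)234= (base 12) 59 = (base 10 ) 69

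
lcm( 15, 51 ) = 255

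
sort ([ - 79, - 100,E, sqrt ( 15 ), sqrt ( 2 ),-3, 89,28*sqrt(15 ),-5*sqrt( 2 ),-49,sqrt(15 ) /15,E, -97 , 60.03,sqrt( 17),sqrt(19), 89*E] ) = [-100,-97,  -  79, - 49,-5 *sqrt (2), - 3,sqrt(15)/15,sqrt(2) , E , E,  sqrt(15),sqrt(17),sqrt(19),  60.03,89,28*sqrt(15), 89*E]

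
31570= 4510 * 7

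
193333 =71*2723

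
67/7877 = 67/7877 =0.01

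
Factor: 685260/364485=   2^2*3^5*11^(  -  1)*47^ ( - 1)   =  972/517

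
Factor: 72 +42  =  114 = 2^1*3^1 * 19^1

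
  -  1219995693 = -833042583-386953110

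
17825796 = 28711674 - 10885878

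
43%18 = 7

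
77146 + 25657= 102803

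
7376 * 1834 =13527584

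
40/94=20/47=0.43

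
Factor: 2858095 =5^1*23^1*29^1 * 857^1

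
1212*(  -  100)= - 121200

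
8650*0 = 0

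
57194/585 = 57194/585= 97.77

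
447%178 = 91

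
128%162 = 128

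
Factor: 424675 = 5^2*16987^1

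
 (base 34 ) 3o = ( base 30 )46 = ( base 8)176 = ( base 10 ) 126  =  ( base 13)99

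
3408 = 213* 16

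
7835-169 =7666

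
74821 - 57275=17546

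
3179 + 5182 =8361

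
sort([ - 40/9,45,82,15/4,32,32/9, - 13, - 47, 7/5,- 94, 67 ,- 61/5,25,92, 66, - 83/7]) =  [ - 94, - 47, - 13, - 61/5, - 83/7, - 40/9 , 7/5,32/9 , 15/4, 25,32, 45, 66 , 67, 82, 92 ]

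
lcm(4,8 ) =8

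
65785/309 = 65785/309 = 212.90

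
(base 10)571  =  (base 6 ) 2351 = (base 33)HA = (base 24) nj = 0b1000111011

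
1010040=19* 53160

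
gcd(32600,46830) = 10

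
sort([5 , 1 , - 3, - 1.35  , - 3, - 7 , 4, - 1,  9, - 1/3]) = [  -  7, - 3, -3,- 1.35, - 1, - 1/3,  1,  4 , 5,9] 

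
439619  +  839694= 1279313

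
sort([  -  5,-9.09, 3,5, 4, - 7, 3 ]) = [ - 9.09,  -  7, - 5,3,3,4, 5] 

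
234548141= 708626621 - 474078480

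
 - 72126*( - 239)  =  17238114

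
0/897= 0 = 0.00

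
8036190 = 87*92370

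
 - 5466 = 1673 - 7139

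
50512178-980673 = 49531505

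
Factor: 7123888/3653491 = 2^4 * 19^(-1 )*37^( - 1)*541^1*823^1  *5197^ ( - 1)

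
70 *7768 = 543760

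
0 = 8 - 8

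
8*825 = 6600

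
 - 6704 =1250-7954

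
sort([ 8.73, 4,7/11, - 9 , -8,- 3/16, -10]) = [  -  10, - 9, - 8,- 3/16,7/11, 4,8.73] 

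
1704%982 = 722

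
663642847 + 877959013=1541601860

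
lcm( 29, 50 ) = 1450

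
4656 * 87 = 405072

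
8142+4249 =12391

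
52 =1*52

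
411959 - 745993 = - 334034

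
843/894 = 281/298 = 0.94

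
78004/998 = 39002/499 = 78.16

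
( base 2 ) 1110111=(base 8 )167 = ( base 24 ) 4N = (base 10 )119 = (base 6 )315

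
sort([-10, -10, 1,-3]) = [  -  10,  -  10,-3 , 1 ]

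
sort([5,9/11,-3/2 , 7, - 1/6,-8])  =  [ - 8, - 3/2, - 1/6, 9/11,5,7 ]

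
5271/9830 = 5271/9830 = 0.54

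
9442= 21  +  9421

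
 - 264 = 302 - 566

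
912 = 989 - 77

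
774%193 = 2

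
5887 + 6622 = 12509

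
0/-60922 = 0/1 = -0.00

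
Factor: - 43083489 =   -  3^1*839^1*17117^1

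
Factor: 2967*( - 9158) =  - 2^1*3^1*19^1*23^1* 43^1 * 241^1 = - 27171786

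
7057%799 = 665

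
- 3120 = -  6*520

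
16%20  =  16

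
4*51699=206796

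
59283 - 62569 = -3286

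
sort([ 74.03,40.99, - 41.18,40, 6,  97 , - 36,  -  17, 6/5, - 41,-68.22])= [-68.22,  -  41.18 , - 41, - 36,-17,6/5 , 6, 40, 40.99, 74.03, 97] 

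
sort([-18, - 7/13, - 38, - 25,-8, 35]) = [ - 38, - 25,  -  18, - 8, - 7/13, 35]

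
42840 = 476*90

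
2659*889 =2363851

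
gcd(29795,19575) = 5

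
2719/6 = 2719/6 = 453.17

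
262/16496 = 131/8248 = 0.02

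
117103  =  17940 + 99163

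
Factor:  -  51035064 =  - 2^3*3^1*19^1 * 111919^1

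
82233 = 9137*9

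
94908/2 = 47454 = 47454.00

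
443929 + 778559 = 1222488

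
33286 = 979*34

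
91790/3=91790/3 = 30596.67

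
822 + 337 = 1159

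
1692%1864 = 1692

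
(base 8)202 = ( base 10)130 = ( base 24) 5a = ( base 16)82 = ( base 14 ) 94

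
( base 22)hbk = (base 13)3b31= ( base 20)114a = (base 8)20452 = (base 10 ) 8490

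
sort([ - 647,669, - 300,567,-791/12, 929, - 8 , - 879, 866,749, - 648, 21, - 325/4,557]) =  [ - 879 , - 648, - 647, - 300, - 325/4, - 791/12, - 8, 21, 557,567  ,  669 , 749,866,929 ]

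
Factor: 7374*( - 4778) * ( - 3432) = 2^5*3^2 * 11^1*13^1*1229^1*2389^1 = 120919559904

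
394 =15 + 379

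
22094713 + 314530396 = 336625109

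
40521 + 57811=98332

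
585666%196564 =192538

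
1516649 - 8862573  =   - 7345924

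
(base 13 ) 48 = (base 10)60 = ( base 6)140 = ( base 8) 74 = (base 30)20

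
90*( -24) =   -  2160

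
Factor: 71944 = 2^3*17^1*23^2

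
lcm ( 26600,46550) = 186200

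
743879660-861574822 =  -117695162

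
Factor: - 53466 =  - 2^1 * 3^1*7^1*19^1*67^1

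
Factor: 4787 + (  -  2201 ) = 2586 = 2^1 * 3^1*431^1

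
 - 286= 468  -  754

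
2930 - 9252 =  - 6322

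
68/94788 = 17/23697 = 0.00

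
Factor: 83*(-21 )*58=-101094 = - 2^1*3^1*7^1*29^1*83^1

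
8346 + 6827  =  15173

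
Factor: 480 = 2^5*3^1*5^1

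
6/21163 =6/21163 = 0.00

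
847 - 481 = 366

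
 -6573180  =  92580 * (- 71 )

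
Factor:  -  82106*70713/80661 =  - 2^1*3^5*7^( - 1 ) * 23^( - 1 )*61^1 * 97^1*167^(-1 )*673^1 = - 1935320526/26887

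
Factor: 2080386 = 2^1 * 3^2*7^1*11^1 * 19^1*79^1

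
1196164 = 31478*38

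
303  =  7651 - 7348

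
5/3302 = 5/3302 = 0.00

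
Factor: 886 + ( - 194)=692 = 2^2*173^1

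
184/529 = 8/23= 0.35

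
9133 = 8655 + 478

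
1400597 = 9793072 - 8392475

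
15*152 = 2280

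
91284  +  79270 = 170554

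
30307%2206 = 1629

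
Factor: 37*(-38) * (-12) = 16872 = 2^3 * 3^1*19^1*  37^1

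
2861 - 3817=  - 956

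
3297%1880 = 1417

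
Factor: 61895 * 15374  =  951573730 = 2^1*5^1*7687^1*12379^1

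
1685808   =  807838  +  877970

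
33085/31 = 1067+8/31 = 1067.26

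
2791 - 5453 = -2662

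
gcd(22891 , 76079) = 1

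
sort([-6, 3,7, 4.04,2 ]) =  [ - 6, 2 , 3, 4.04, 7 ] 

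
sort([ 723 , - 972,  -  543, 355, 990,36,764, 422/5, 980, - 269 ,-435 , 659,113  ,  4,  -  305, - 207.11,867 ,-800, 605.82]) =[ - 972, - 800, -543, - 435,  -  305, - 269, - 207.11 , 4, 36,422/5, 113, 355,605.82, 659 , 723,764, 867,980,990]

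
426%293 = 133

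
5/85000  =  1/17000= 0.00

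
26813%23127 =3686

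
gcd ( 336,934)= 2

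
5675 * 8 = 45400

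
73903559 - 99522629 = - 25619070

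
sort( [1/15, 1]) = [ 1/15,1]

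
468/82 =234/41 = 5.71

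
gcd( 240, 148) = 4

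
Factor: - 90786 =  -2^1*3^1*15131^1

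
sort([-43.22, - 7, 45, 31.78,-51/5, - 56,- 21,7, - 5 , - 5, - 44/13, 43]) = [  -  56, - 43.22,- 21, - 51/5,  -  7,  -  5, - 5, - 44/13  ,  7,31.78,43,45]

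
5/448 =5/448 = 0.01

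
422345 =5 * 84469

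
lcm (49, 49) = 49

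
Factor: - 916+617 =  -299 = - 13^1*23^1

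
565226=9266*61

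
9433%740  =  553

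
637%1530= 637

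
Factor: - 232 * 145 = -33640 = - 2^3 *5^1*29^2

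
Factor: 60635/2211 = 3^( - 1 )*5^1 * 11^( - 1)*181^1 = 905/33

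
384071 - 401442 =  - 17371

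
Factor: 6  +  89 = 5^1*19^1 = 95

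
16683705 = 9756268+6927437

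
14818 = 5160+9658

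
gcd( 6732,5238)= 18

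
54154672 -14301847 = 39852825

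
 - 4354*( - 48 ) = 208992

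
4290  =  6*715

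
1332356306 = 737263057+595093249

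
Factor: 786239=19^1 * 41381^1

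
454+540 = 994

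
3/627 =1/209 =0.00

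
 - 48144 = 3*( - 16048 )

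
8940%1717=355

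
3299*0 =0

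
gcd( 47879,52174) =1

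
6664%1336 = 1320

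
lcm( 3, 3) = 3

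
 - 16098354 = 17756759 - 33855113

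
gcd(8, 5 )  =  1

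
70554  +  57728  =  128282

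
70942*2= 141884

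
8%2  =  0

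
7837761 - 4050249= 3787512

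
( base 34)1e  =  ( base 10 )48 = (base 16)30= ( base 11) 44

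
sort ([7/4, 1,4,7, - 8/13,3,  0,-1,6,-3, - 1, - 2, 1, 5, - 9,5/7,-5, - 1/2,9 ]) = [  -  9, - 5, - 3, - 2, - 1, - 1, - 8/13, - 1/2 , 0,5/7,1,1 , 7/4,  3, 4,5,6,7, 9 ]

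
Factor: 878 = 2^1*439^1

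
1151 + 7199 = 8350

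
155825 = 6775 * 23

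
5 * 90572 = 452860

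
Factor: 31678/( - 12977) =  - 2^1 *19^ (  -  1)*47^1*337^1*683^ ( - 1 )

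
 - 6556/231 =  - 29 + 13/21 = -28.38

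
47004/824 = 11751/206 = 57.04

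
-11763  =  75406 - 87169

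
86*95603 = 8221858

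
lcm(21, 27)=189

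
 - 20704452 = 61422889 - 82127341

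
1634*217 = 354578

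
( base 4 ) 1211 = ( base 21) 4H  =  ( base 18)5b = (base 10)101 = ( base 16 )65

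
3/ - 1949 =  - 1+1946/1949 = -0.00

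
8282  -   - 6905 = 15187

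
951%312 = 15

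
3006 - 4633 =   -  1627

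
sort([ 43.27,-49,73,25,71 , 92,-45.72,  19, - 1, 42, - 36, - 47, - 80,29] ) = [ - 80,-49,-47,- 45.72  ,-36,-1  ,  19, 25, 29,42,43.27,  71,73,92 ]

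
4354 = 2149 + 2205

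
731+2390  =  3121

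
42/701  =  42/701 = 0.06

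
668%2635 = 668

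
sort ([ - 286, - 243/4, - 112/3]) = [ -286, - 243/4 ,-112/3 ]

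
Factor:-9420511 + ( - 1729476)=-31^1*37^1*9721^1=-  11149987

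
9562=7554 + 2008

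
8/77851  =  8/77851 = 0.00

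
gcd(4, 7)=1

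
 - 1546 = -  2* 773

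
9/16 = 9/16 = 0.56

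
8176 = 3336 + 4840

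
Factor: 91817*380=34890460  =  2^2*5^1*11^1*17^1*19^1*491^1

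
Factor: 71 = 71^1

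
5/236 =5/236 = 0.02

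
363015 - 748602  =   - 385587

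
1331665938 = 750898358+580767580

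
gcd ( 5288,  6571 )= 1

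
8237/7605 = 1 + 632/7605 = 1.08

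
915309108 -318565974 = 596743134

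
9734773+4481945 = 14216718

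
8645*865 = 7477925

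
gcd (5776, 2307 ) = 1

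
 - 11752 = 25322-37074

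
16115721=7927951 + 8187770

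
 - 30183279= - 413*73083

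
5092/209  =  24 + 4/11 = 24.36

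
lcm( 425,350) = 5950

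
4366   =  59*74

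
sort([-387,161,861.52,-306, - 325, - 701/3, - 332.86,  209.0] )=[ - 387, - 332.86 , - 325  ,-306, - 701/3 , 161,209.0,861.52 ] 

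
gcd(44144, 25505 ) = 1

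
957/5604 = 319/1868= 0.17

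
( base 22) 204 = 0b1111001100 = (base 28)16K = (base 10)972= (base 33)tf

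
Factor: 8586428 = 2^2*17^1*126271^1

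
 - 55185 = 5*( - 11037)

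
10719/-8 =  - 10719/8 = - 1339.88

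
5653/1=5653 = 5653.00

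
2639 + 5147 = 7786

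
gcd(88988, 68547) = 1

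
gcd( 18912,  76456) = 8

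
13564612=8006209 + 5558403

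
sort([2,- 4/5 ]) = [ - 4/5,2 ]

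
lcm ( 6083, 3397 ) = 261569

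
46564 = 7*6652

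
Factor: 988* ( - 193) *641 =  - 122228444  =  -2^2*13^1*19^1*193^1 * 641^1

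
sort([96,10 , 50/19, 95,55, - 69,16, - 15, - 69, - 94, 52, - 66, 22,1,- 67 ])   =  [ - 94, - 69, - 69, - 67 , - 66, - 15,1, 50/19,10 , 16,22, 52,55,95, 96] 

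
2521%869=783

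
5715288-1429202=4286086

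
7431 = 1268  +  6163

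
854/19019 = 122/2717 = 0.04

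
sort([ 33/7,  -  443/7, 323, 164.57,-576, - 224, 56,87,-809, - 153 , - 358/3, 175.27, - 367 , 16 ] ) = [-809,-576, - 367, - 224, - 153, - 358/3,  -  443/7, 33/7, 16,  56, 87, 164.57, 175.27, 323]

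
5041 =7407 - 2366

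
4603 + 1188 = 5791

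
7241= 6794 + 447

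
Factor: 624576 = 2^6*3^1 * 3253^1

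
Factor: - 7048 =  - 2^3*881^1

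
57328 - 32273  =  25055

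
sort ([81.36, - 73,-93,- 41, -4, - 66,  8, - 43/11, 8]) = [-93,-73, - 66, - 41,  -  4, - 43/11,8,8 , 81.36]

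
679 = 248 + 431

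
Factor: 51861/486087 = 7^(-1)*59^1*79^(  -  1) = 59/553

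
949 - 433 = 516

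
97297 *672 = 65383584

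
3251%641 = 46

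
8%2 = 0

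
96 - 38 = 58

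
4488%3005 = 1483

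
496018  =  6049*82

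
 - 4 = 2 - 6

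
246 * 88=21648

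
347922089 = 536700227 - 188778138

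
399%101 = 96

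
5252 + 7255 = 12507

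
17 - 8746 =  - 8729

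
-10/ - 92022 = 5/46011 = 0.00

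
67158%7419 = 387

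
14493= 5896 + 8597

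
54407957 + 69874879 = 124282836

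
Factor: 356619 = 3^1 * 118873^1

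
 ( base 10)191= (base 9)232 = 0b10111111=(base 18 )ab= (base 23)87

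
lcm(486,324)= 972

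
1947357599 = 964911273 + 982446326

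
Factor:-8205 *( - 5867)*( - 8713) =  - 3^1*5^1*547^1*5867^1  *  8713^1 =- 419432798055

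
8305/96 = 8305/96 = 86.51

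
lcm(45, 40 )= 360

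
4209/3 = 1403 = 1403.00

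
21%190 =21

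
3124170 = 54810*57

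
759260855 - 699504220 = 59756635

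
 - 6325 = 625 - 6950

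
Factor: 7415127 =3^2*823903^1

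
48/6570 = 8/1095 = 0.01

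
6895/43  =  6895/43 = 160.35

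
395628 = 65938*6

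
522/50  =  10 + 11/25  =  10.44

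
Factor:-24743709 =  - 3^2*2749301^1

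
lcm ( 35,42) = 210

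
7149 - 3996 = 3153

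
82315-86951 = -4636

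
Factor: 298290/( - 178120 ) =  - 489/292 = -  2^(  -  2 )*3^1*73^( - 1)*163^1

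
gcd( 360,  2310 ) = 30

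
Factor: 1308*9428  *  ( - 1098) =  - 2^5*3^3*61^1*109^1*2357^1 = -  13540342752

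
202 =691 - 489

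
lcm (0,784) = 0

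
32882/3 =32882/3 = 10960.67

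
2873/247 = 11 + 12/19 =11.63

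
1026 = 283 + 743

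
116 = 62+54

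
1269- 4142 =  - 2873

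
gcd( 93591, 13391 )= 1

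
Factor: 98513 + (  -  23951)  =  74562 = 2^1*3^1 *17^2*43^1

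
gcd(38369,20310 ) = 1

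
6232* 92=573344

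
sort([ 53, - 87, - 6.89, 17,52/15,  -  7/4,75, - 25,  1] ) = [ - 87, - 25, - 6.89, - 7/4,1,52/15,17,53,75 ]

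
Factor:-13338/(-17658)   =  3^(-1 ) * 13^1*19^1*109^(- 1) =247/327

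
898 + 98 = 996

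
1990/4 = 995/2= 497.50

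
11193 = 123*91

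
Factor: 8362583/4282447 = 13^(-1)*329419^(-1 )*8362583^1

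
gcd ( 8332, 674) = 2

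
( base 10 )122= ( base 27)4E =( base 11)101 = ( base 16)7a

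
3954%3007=947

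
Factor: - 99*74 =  - 7326 =- 2^1*3^2 * 11^1*37^1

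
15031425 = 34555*435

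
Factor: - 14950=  - 2^1*5^2*13^1* 23^1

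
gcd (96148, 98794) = 2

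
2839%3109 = 2839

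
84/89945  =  84/89945 = 0.00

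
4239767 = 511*8297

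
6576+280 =6856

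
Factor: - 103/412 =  - 1/4 = - 2^( - 2) 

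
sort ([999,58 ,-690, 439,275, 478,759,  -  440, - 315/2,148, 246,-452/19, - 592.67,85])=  [ - 690, - 592.67 , - 440,-315/2, - 452/19,  58,85,148,246,275, 439,  478,759, 999 ] 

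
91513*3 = 274539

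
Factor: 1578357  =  3^2*11^1*107^1 *149^1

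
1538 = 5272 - 3734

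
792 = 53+739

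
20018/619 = 32 + 210/619 = 32.34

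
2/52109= 2/52109=0.00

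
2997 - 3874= - 877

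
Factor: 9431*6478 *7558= 461748588044 =2^2*41^1*79^1 * 3779^1 * 9431^1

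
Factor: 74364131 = 59^1*191^1*6599^1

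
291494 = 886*329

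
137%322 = 137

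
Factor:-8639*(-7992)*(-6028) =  -416190528864 = - 2^5*3^3*11^1*  37^1*53^1*137^1*163^1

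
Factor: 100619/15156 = 2^(  -  2 )*3^( - 2 )*239^1 = 239/36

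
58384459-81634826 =  -  23250367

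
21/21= 1=1.00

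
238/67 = 3 + 37/67 = 3.55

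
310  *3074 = 952940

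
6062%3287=2775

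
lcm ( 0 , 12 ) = 0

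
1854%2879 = 1854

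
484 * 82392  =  39877728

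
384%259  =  125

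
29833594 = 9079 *3286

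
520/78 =20/3 = 6.67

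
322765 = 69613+253152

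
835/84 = 9 + 79/84=   9.94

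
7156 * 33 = 236148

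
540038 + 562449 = 1102487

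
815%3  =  2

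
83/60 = 83/60 =1.38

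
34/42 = 17/21 = 0.81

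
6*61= 366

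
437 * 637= 278369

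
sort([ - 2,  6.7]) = [ - 2, 6.7] 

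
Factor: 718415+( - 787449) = -69034 = -2^1 * 7^1 * 4931^1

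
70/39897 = 70/39897 = 0.00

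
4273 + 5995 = 10268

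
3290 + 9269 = 12559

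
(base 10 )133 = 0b10000101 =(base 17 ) 7E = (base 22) 61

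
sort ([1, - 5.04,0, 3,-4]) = [-5.04, - 4,0, 1, 3]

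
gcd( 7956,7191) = 153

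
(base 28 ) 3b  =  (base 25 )3k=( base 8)137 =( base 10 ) 95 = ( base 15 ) 65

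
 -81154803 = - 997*81399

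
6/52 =3/26 = 0.12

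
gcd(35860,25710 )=10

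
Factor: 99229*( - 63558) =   -  2^1*3^3 *11^1 * 13^1*17^1*107^1*449^1 = - 6306796782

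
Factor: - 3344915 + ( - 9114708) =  - 11^1*17^1*66629^1 = - 12459623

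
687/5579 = 687/5579 = 0.12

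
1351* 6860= 9267860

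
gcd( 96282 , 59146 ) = 2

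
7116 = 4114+3002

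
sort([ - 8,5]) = [- 8,5 ] 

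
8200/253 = 8200/253 =32.41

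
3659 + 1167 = 4826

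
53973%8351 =3867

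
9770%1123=786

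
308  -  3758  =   - 3450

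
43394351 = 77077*563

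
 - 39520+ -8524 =  -  48044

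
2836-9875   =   - 7039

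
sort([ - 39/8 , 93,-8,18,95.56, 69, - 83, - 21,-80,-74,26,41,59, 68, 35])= [ - 83, - 80, - 74, - 21, - 8,  -  39/8, 18 , 26, 35, 41, 59,68, 69, 93 , 95.56]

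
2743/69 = 2743/69 = 39.75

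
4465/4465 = 1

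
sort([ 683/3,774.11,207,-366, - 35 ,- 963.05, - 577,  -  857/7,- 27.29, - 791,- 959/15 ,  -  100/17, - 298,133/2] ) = [ - 963.05, - 791 , - 577,  -  366 ,-298, - 857/7, - 959/15, - 35,-27.29, -100/17,  133/2,207, 683/3,  774.11 ]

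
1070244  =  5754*186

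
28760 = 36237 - 7477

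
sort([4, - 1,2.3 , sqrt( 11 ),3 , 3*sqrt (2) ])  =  [ - 1,2.3,3, sqrt( 11),  4, 3 * sqrt( 2)] 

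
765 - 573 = 192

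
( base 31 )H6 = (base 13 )320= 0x215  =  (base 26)kd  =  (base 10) 533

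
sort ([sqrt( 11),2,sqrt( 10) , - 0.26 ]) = [ - 0.26,2,sqrt( 10 ),sqrt( 11)]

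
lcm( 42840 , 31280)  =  1970640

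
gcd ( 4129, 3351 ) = 1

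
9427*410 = 3865070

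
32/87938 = 16/43969 = 0.00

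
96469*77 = 7428113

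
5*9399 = 46995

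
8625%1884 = 1089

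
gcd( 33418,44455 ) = 1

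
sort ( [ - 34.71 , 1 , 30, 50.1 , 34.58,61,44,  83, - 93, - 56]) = [-93,-56, - 34.71 , 1,30 , 34.58 , 44,50.1, 61, 83 ] 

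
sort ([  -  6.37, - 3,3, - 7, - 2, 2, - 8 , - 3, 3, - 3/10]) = [ - 8,  -  7, - 6.37, - 3, - 3, - 2,-3/10, 2,3, 3]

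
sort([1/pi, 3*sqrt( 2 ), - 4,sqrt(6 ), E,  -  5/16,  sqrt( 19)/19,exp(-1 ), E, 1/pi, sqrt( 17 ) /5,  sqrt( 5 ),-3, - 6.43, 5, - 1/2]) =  [ - 6.43, - 4, - 3, - 1/2, - 5/16, sqrt(19)/19,1/pi,1/pi, exp ( - 1 ), sqrt(17 )/5,sqrt(5),sqrt ( 6), E, E, 3 * sqrt(2 ), 5]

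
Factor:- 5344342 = -2^1*2672171^1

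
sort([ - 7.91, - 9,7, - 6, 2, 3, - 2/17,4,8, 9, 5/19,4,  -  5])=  [ -9, - 7.91,-6, - 5, -2/17, 5/19, 2, 3,4 , 4, 7, 8, 9]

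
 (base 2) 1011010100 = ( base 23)18B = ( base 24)164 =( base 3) 222211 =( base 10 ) 724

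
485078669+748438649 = 1233517318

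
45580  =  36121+9459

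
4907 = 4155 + 752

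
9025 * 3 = 27075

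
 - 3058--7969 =4911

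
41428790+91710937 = 133139727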